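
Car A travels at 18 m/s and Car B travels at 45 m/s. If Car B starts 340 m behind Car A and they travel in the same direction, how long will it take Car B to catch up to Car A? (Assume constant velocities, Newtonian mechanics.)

Relative speed: v_rel = 45 - 18 = 27 m/s
Time to catch: t = d₀/v_rel = 340/27 = 12.59 s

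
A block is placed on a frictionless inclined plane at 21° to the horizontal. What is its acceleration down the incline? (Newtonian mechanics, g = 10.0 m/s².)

a = g sin(θ) = 10.0 × sin(21°) = 10.0 × 0.3584 = 3.58 m/s²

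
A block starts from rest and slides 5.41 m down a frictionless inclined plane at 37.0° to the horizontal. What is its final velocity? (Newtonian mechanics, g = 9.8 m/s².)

a = g sin(θ) = 9.8 × sin(37.0°) = 5.8978 m/s²
v = √(2ad) = √(2 × 5.8978 × 5.41) = 7.99 m/s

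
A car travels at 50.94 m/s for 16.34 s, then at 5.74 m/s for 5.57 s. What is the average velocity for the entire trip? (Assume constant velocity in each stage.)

d₁ = v₁t₁ = 50.94 × 16.34 = 832.3596 m
d₂ = v₂t₂ = 5.74 × 5.57 = 31.9718 m
d_total = 864.3314 m, t_total = 21.91 s
v_avg = d_total/t_total = 864.3314/21.91 = 39.45 m/s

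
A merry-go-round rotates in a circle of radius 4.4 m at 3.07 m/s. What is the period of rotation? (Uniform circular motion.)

T = 2πr/v = 2π×4.4/3.07 = 9.01 s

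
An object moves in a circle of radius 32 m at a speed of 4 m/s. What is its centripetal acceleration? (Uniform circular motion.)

a_c = v²/r = 4²/32 = 16/32 = 0.5 m/s²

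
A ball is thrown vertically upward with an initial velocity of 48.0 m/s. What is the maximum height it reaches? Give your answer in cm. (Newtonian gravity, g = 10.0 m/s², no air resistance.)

h_max = v₀² / (2g) = 48.0² / (2 × 10.0) = 2304.0 / 20.0 = 115.2 m
h_max = 115.2 m / 0.01 = 11520 cm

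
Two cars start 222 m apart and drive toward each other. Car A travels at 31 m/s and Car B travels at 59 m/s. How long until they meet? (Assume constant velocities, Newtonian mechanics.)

Combined speed: v_combined = 31 + 59 = 90 m/s
Time to meet: t = d/v_combined = 222/90 = 2.47 s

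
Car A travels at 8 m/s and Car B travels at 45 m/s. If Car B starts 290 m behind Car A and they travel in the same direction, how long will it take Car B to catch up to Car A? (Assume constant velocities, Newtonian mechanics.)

Relative speed: v_rel = 45 - 8 = 37 m/s
Time to catch: t = d₀/v_rel = 290/37 = 7.84 s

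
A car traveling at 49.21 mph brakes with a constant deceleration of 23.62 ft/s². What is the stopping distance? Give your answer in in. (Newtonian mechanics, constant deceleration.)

v₀ = 49.21 mph × 0.44704 = 21.9988 m/s
a = 23.62 ft/s² × 0.3048 = 7.19938 m/s²
d = v₀² / (2a) = 21.9988² / (2 × 7.19938) = 483.947 / 14.3988 = 33.6102 m
d = 33.6102 m / 0.0254 = 1323 in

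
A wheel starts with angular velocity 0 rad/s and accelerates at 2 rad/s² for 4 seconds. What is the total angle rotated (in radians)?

θ = ω₀t + ½αt² = 0×4 + ½×2×4² = 16.0 rad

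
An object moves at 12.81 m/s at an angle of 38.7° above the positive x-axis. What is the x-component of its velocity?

vₓ = v cos(θ) = 12.81 × cos(38.7°) = 10.0 m/s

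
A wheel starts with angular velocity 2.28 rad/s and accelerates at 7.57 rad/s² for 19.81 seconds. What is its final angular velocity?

ω = ω₀ + αt = 2.28 + 7.57 × 19.81 = 152.24 rad/s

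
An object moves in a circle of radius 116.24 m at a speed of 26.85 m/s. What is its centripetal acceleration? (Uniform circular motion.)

a_c = v²/r = 26.85²/116.24 = 720.9225/116.24 = 6.2 m/s²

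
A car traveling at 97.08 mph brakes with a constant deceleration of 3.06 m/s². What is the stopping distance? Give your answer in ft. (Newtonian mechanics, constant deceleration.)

v₀ = 97.08 mph × 0.44704 = 43.3986 m/s
d = v₀² / (2a) = 43.3986² / (2 × 3.06) = 1883.44 / 6.12 = 307.752 m
d = 307.752 m / 0.3048 = 1010 ft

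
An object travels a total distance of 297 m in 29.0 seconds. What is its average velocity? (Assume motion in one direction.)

v_avg = Δd / Δt = 297 / 29.0 = 10.24 m/s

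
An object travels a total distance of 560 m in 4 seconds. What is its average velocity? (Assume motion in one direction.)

v_avg = Δd / Δt = 560 / 4 = 140.0 m/s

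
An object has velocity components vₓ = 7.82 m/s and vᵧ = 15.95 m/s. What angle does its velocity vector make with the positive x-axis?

θ = arctan(vᵧ/vₓ) = arctan(15.95/7.82) = 63.88°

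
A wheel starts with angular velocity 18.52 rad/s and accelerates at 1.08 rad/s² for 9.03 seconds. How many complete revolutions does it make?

θ = ω₀t + ½αt² = 18.52×9.03 + ½×1.08×9.03² = 211.267686 rad
Total revolutions = θ/(2π) = 211.267686/(2π) = 33.62
Complete revolutions = ⌊33.62⌋ = 33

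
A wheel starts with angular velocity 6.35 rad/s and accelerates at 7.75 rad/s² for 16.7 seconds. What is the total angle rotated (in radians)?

θ = ω₀t + ½αt² = 6.35×16.7 + ½×7.75×16.7² = 1186.74 rad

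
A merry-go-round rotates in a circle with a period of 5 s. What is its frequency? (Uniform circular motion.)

f = 1/T = 1/5 = 0.2 Hz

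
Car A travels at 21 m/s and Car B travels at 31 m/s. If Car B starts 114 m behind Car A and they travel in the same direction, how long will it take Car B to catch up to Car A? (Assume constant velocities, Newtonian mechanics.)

Relative speed: v_rel = 31 - 21 = 10 m/s
Time to catch: t = d₀/v_rel = 114/10 = 11.4 s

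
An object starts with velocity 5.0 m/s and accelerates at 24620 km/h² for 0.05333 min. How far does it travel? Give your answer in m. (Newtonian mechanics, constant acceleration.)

a = 24620 km/h² × 7.716049382716049e-05 = 1.89969 m/s²
t = 0.05333 min × 60.0 = 3.1998 s
d = v₀ × t + ½ × a × t² = 5.0 × 3.1998 + 0.5 × 1.89969 × 3.1998² = 25.72 m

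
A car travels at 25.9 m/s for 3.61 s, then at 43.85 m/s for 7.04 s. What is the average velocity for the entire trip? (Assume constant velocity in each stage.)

d₁ = v₁t₁ = 25.9 × 3.61 = 93.499 m
d₂ = v₂t₂ = 43.85 × 7.04 = 308.704 m
d_total = 402.203 m, t_total = 10.65 s
v_avg = d_total/t_total = 402.203/10.65 = 37.77 m/s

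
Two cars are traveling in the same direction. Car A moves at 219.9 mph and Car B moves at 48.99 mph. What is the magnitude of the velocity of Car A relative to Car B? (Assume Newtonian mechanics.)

v_rel = |v_A - v_B| = |219.9 - 48.99| = 170.91 mph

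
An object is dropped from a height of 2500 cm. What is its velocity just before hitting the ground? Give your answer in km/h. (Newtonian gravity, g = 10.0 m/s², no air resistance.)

h = 2500 cm × 0.01 = 25.0 m
v = √(2gh) = √(2 × 10.0 × 25.0) = 22.3607 m/s
v = 22.3607 m/s / 0.2777777777777778 = 80.5 km/h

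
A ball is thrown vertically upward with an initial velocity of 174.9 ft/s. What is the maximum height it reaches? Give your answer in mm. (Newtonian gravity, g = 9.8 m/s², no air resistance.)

v₀ = 174.9 ft/s × 0.3048 = 53.3095 m/s
h_max = v₀² / (2g) = 53.3095² / (2 × 9.8) = 2841.9 / 19.6 = 144.995 m
h_max = 144.995 m / 0.001 = 145000 mm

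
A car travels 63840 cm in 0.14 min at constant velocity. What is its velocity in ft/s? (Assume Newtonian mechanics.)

d = 63840 cm × 0.01 = 638.4 m
t = 0.14 min × 60.0 = 8.4 s
v = d / t = 638.4 / 8.4 = 76.0 m/s
v = 76.0 m/s / 0.3048 = 249.3 ft/s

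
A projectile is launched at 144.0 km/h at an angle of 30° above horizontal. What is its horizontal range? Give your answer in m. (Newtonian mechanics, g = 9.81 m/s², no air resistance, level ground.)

v₀ = 144.0 km/h × 0.2777777777777778 = 40.0 m/s
R = v₀² × sin(2θ) / g = 40.0² × sin(2 × 30°) / 9.81 = 1600.0 × 0.866025 / 9.81 = 141.2 m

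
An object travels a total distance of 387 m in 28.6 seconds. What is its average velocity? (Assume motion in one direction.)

v_avg = Δd / Δt = 387 / 28.6 = 13.53 m/s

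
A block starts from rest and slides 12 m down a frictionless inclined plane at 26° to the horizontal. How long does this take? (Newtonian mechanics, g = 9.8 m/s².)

a = g sin(θ) = 9.8 × sin(26°) = 4.296 m/s²
t = √(2d/a) = √(2 × 12 / 4.296) = 2.36 s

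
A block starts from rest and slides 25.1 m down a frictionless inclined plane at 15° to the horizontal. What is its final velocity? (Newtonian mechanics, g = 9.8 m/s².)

a = g sin(θ) = 9.8 × sin(15°) = 2.5364 m/s²
v = √(2ad) = √(2 × 2.5364 × 25.1) = 11.28 m/s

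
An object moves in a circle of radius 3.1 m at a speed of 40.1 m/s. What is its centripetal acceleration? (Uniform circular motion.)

a_c = v²/r = 40.1²/3.1 = 1608.01/3.1 = 518.71 m/s²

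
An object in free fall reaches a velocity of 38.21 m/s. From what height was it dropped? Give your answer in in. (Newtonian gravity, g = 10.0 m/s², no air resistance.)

h = v² / (2g) = 38.21² / (2 × 10.0) = 73.0002 m
h = 73.0002 m / 0.0254 = 2874 in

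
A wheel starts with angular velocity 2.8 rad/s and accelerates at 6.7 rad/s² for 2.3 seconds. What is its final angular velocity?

ω = ω₀ + αt = 2.8 + 6.7 × 2.3 = 18.21 rad/s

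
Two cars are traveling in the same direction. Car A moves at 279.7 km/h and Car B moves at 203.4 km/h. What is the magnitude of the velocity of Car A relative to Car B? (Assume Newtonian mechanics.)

v_rel = |v_A - v_B| = |279.7 - 203.4| = 76.3 km/h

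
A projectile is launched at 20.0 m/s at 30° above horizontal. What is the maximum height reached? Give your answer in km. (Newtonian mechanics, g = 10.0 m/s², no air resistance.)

H = v₀² × sin²(θ) / (2g) = 20.0² × sin(30°)² / (2 × 10.0) = 400.0 × 0.25 / 20.0 = 5.0 m
H = 5.0 m / 1000.0 = 0.005 km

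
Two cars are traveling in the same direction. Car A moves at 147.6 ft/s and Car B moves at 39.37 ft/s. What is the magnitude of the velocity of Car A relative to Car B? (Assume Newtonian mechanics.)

v_rel = |v_A - v_B| = |147.6 - 39.37| = 108.23 ft/s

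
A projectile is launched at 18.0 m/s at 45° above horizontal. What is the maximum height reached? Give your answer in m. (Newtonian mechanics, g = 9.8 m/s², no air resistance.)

H = v₀² × sin²(θ) / (2g) = 18.0² × sin(45°)² / (2 × 9.8) = 324.0 × 0.5 / 19.6 = 8.265 m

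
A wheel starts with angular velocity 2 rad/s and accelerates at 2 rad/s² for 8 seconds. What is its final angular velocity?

ω = ω₀ + αt = 2 + 2 × 8 = 18 rad/s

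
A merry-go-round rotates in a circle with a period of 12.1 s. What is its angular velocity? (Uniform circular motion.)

ω = 2π/T = 2π/12.1 = 0.5193 rad/s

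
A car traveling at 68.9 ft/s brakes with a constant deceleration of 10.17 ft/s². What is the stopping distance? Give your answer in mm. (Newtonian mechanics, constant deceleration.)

v₀ = 68.9 ft/s × 0.3048 = 21.0007 m/s
a = 10.17 ft/s² × 0.3048 = 3.09982 m/s²
d = v₀² / (2a) = 21.0007² / (2 × 3.09982) = 441.029 / 6.19964 = 71.1378 m
d = 71.1378 m / 0.001 = 71140 mm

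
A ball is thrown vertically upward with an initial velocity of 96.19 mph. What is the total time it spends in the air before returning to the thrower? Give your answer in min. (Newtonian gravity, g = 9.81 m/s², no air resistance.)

v₀ = 96.19 mph × 0.44704 = 43.0008 m/s
t_total = 2 × v₀ / g = 2 × 43.0008 / 9.81 = 8.76673 s
t_total = 8.76673 s / 60.0 = 0.1461 min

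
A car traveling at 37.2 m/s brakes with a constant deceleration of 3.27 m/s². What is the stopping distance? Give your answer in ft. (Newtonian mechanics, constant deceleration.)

d = v₀² / (2a) = 37.2² / (2 × 3.27) = 1383.84 / 6.54 = 211.596 m
d = 211.596 m / 0.3048 = 694.2 ft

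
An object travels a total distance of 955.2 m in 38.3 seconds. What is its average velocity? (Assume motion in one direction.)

v_avg = Δd / Δt = 955.2 / 38.3 = 24.94 m/s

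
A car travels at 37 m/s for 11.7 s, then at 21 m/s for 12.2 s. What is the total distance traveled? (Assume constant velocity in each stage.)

d₁ = v₁t₁ = 37 × 11.7 = 432.9 m
d₂ = v₂t₂ = 21 × 12.2 = 256.2 m
d_total = 432.9 + 256.2 = 689.1 m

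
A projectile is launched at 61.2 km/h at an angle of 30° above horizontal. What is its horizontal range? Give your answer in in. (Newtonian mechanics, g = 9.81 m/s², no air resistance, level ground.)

v₀ = 61.2 km/h × 0.2777777777777778 = 17.0 m/s
R = v₀² × sin(2θ) / g = 17.0² × sin(2 × 30°) / 9.81 = 289.0 × 0.866025 / 9.81 = 25.5129 m
R = 25.5129 m / 0.0254 = 1004 in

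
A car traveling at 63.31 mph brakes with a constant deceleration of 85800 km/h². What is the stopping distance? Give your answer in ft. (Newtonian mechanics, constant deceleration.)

v₀ = 63.31 mph × 0.44704 = 28.3021 m/s
a = 85800 km/h² × 7.716049382716049e-05 = 6.62037 m/s²
d = v₀² / (2a) = 28.3021² / (2 × 6.62037) = 801.009 / 13.2407 = 60.496 m
d = 60.496 m / 0.3048 = 198.5 ft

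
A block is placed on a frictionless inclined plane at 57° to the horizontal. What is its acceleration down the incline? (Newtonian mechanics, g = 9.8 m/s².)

a = g sin(θ) = 9.8 × sin(57°) = 9.8 × 0.8387 = 8.22 m/s²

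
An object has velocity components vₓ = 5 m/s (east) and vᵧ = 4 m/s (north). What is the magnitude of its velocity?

|v| = √(vₓ² + vᵧ²) = √(5² + 4²) = √(41) = 6.4 m/s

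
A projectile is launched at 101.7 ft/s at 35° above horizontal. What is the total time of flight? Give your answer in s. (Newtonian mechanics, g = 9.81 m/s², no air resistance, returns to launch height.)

v₀ = 101.7 ft/s × 0.3048 = 30.9982 m/s
T = 2 × v₀ × sin(θ) / g = 2 × 30.9982 × sin(35°) / 9.81 = 2 × 30.9982 × 0.573576 / 9.81 = 3.625 s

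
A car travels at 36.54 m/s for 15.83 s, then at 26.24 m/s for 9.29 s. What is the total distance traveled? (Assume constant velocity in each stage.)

d₁ = v₁t₁ = 36.54 × 15.83 = 578.4282 m
d₂ = v₂t₂ = 26.24 × 9.29 = 243.7696 m
d_total = 578.4282 + 243.7696 = 822.2 m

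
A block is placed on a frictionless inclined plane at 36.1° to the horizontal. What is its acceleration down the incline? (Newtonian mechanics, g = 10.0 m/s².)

a = g sin(θ) = 10.0 × sin(36.1°) = 10.0 × 0.5892 = 5.89 m/s²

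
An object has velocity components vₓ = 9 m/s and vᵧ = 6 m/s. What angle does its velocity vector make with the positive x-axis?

θ = arctan(vᵧ/vₓ) = arctan(6/9) = 33.69°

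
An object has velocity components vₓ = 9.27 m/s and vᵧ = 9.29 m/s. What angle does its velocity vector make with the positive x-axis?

θ = arctan(vᵧ/vₓ) = arctan(9.29/9.27) = 45.06°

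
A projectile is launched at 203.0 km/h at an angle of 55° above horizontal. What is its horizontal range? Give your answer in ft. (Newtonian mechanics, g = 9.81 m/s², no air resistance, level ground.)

v₀ = 203.0 km/h × 0.2777777777777778 = 56.3889 m/s
R = v₀² × sin(2θ) / g = 56.3889² × sin(2 × 55°) / 9.81 = 3179.71 × 0.939693 / 9.81 = 304.582 m
R = 304.582 m / 0.3048 = 999.3 ft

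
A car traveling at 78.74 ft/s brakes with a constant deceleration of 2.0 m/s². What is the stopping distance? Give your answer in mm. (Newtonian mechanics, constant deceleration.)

v₀ = 78.74 ft/s × 0.3048 = 24.0 m/s
d = v₀² / (2a) = 24.0² / (2 × 2.0) = 576.0 / 4.0 = 144.0 m
d = 144.0 m / 0.001 = 144000 mm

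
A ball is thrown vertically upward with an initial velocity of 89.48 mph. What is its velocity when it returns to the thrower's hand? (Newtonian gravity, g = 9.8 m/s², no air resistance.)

By conservation of energy (no air resistance), the ball returns to the throw height with the same speed as launch, but directed downward.
|v_ground| = v₀ = 89.48 mph
v_ground = 89.48 mph (downward)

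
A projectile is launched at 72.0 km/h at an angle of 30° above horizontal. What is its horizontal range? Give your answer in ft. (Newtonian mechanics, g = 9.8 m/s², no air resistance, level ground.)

v₀ = 72.0 km/h × 0.2777777777777778 = 20.0 m/s
R = v₀² × sin(2θ) / g = 20.0² × sin(2 × 30°) / 9.8 = 400.0 × 0.866025 / 9.8 = 35.348 m
R = 35.348 m / 0.3048 = 116.0 ft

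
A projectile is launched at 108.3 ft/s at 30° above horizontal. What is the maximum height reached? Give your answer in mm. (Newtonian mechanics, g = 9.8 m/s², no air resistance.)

v₀ = 108.3 ft/s × 0.3048 = 33.0098 m/s
H = v₀² × sin²(θ) / (2g) = 33.0098² × sin(30°)² / (2 × 9.8) = 1089.65 × 0.25 / 19.6 = 13.8986 m
H = 13.8986 m / 0.001 = 13900 mm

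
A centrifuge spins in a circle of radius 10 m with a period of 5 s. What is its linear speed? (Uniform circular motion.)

v = 2πr/T = 2π×10/5 = 12.57 m/s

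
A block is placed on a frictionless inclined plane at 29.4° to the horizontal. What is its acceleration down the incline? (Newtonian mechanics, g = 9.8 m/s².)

a = g sin(θ) = 9.8 × sin(29.4°) = 9.8 × 0.4909 = 4.81 m/s²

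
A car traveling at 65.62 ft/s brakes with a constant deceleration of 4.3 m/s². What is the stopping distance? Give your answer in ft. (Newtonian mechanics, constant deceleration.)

v₀ = 65.62 ft/s × 0.3048 = 20.001 m/s
d = v₀² / (2a) = 20.001² / (2 × 4.3) = 400.04 / 8.6 = 46.5163 m
d = 46.5163 m / 0.3048 = 152.6 ft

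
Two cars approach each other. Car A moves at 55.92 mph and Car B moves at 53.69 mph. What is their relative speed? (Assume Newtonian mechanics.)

v_rel = v_A + v_B = 55.92 + 53.69 = 109.61 mph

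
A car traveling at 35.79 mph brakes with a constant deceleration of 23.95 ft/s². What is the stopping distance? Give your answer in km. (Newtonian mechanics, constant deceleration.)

v₀ = 35.79 mph × 0.44704 = 15.9996 m/s
a = 23.95 ft/s² × 0.3048 = 7.29996 m/s²
d = v₀² / (2a) = 15.9996² / (2 × 7.29996) = 255.987 / 14.5999 = 17.5335 m
d = 17.5335 m / 1000.0 = 0.01753 km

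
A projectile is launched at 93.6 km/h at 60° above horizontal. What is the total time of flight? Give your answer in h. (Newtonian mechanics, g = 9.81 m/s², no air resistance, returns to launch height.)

v₀ = 93.6 km/h × 0.2777777777777778 = 26.0 m/s
T = 2 × v₀ × sin(θ) / g = 2 × 26.0 × sin(60°) / 9.81 = 2 × 26.0 × 0.866025 / 9.81 = 4.59055 s
T = 4.59055 s / 3600.0 = 0.001275 h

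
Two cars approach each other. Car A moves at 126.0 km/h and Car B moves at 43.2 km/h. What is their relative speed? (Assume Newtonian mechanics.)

v_rel = v_A + v_B = 126.0 + 43.2 = 169.2 km/h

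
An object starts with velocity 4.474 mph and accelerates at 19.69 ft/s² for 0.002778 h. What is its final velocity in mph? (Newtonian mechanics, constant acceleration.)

v₀ = 4.474 mph × 0.44704 = 2.00006 m/s
a = 19.69 ft/s² × 0.3048 = 6.00151 m/s²
t = 0.002778 h × 3600.0 = 10.0008 s
v = v₀ + a × t = 2.00006 + 6.00151 × 10.0008 = 62.02 m/s
v = 62.02 m/s / 0.44704 = 138.7 mph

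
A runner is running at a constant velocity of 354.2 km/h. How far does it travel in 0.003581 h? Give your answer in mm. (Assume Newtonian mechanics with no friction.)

v = 354.2 km/h × 0.2777777777777778 = 98.3889 m/s
t = 0.003581 h × 3600.0 = 12.8916 s
d = v × t = 98.3889 × 12.8916 = 1268.39 m
d = 1268.39 m / 0.001 = 1268000 mm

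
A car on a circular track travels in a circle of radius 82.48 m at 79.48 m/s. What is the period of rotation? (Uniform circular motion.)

T = 2πr/v = 2π×82.48/79.48 = 6.52 s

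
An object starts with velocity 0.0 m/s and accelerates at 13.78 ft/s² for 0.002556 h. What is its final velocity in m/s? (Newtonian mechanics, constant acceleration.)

a = 13.78 ft/s² × 0.3048 = 4.20014 m/s²
t = 0.002556 h × 3600.0 = 9.2016 s
v = v₀ + a × t = 0.0 + 4.20014 × 9.2016 = 38.65 m/s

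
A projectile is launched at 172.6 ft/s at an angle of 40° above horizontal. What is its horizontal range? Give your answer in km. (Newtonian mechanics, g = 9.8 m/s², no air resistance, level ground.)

v₀ = 172.6 ft/s × 0.3048 = 52.6085 m/s
R = v₀² × sin(2θ) / g = 52.6085² × sin(2 × 40°) / 9.8 = 2767.65 × 0.984808 / 9.8 = 278.123 m
R = 278.123 m / 1000.0 = 0.2781 km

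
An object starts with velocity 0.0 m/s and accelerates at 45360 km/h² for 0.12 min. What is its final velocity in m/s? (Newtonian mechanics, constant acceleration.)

a = 45360 km/h² × 7.716049382716049e-05 = 3.5 m/s²
t = 0.12 min × 60.0 = 7.2 s
v = v₀ + a × t = 0.0 + 3.5 × 7.2 = 25.2 m/s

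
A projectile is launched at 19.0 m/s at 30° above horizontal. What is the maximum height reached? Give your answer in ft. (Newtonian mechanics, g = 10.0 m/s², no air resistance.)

H = v₀² × sin²(θ) / (2g) = 19.0² × sin(30°)² / (2 × 10.0) = 361.0 × 0.25 / 20.0 = 4.5125 m
H = 4.5125 m / 0.3048 = 14.8 ft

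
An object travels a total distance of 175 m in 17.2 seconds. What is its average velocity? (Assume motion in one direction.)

v_avg = Δd / Δt = 175 / 17.2 = 10.17 m/s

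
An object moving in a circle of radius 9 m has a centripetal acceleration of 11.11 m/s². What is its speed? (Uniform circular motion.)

v = √(a_c × r) = √(11.11 × 9) = 10.0 m/s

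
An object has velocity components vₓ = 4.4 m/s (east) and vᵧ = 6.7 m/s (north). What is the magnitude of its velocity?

|v| = √(vₓ² + vᵧ²) = √(4.4² + 6.7²) = √(64.25) = 8.02 m/s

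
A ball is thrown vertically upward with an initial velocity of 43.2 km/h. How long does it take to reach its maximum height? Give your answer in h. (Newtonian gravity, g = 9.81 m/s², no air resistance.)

v₀ = 43.2 km/h × 0.2777777777777778 = 12.0 m/s
t_up = v₀ / g = 12.0 / 9.81 = 1.22324 s
t_up = 1.22324 s / 3600.0 = 0.0003398 h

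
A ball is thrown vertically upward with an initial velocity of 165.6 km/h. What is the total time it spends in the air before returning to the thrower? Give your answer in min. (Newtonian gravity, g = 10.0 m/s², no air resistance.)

v₀ = 165.6 km/h × 0.2777777777777778 = 46.0 m/s
t_total = 2 × v₀ / g = 2 × 46.0 / 10.0 = 9.2 s
t_total = 9.2 s / 60.0 = 0.1533 min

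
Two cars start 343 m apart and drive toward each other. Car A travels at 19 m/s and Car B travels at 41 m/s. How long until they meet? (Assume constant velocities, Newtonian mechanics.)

Combined speed: v_combined = 19 + 41 = 60 m/s
Time to meet: t = d/v_combined = 343/60 = 5.72 s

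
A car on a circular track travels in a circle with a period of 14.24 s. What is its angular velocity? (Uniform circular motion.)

ω = 2π/T = 2π/14.24 = 0.4412 rad/s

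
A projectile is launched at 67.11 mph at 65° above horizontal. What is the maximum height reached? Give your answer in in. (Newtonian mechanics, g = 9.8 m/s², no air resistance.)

v₀ = 67.11 mph × 0.44704 = 30.0009 m/s
H = v₀² × sin²(θ) / (2g) = 30.0009² × sin(65°)² / (2 × 9.8) = 900.054 × 0.821394 / 19.6 = 37.7193 m
H = 37.7193 m / 0.0254 = 1485 in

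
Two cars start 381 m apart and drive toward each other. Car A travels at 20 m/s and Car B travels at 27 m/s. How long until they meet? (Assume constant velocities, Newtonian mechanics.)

Combined speed: v_combined = 20 + 27 = 47 m/s
Time to meet: t = d/v_combined = 381/47 = 8.11 s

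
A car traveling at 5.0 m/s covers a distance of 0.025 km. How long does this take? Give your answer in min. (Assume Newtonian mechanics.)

d = 0.025 km × 1000.0 = 25.0 m
t = d / v = 25.0 / 5.0 = 5.0 s
t = 5.0 s / 60.0 = 0.08333 min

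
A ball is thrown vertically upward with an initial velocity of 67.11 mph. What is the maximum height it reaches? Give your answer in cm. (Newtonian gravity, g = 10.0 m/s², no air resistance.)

v₀ = 67.11 mph × 0.44704 = 30.0009 m/s
h_max = v₀² / (2g) = 30.0009² / (2 × 10.0) = 900.054 / 20.0 = 45.0027 m
h_max = 45.0027 m / 0.01 = 4500 cm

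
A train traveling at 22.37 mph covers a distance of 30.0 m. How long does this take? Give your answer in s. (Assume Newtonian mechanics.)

v = 22.37 mph × 0.44704 = 10.0003 m/s
t = d / v = 30.0 / 10.0003 = 3.0 s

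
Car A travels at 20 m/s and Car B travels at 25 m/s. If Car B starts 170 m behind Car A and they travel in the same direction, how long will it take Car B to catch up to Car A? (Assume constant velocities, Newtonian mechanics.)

Relative speed: v_rel = 25 - 20 = 5 m/s
Time to catch: t = d₀/v_rel = 170/5 = 34.0 s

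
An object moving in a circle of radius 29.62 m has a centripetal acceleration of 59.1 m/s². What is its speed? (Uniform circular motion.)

v = √(a_c × r) = √(59.1 × 29.62) = 41.84 m/s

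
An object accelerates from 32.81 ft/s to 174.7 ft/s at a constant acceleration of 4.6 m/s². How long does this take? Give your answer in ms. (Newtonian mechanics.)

v₀ = 32.81 ft/s × 0.3048 = 10.0005 m/s
v = 174.7 ft/s × 0.3048 = 53.2486 m/s
t = (v - v₀) / a = (53.2486 - 10.0005) / 4.6 = 9.40176 s
t = 9.40176 s / 0.001 = 9402 ms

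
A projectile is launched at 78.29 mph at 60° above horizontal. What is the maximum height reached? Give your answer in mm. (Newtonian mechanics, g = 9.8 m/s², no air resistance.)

v₀ = 78.29 mph × 0.44704 = 34.9988 m/s
H = v₀² × sin²(θ) / (2g) = 34.9988² × sin(60°)² / (2 × 9.8) = 1224.92 × 0.75 / 19.6 = 46.8719 m
H = 46.8719 m / 0.001 = 46870 mm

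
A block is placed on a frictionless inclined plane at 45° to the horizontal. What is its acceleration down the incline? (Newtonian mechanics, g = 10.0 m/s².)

a = g sin(θ) = 10.0 × sin(45°) = 10.0 × 0.7071 = 7.07 m/s²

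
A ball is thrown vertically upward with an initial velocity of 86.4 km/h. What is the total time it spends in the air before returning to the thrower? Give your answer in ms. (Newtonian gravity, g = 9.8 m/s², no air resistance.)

v₀ = 86.4 km/h × 0.2777777777777778 = 24.0 m/s
t_total = 2 × v₀ / g = 2 × 24.0 / 9.8 = 4.89796 s
t_total = 4.89796 s / 0.001 = 4898 ms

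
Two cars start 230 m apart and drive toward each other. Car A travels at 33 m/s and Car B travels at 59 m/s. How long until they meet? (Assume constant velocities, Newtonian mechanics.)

Combined speed: v_combined = 33 + 59 = 92 m/s
Time to meet: t = d/v_combined = 230/92 = 2.5 s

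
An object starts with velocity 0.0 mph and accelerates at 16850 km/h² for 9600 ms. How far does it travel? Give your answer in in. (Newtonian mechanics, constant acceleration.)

v₀ = 0.0 mph × 0.44704 = 0.0 m/s
a = 16850 km/h² × 7.716049382716049e-05 = 1.30015 m/s²
t = 9600 ms × 0.001 = 9.6 s
d = v₀ × t + ½ × a × t² = 0.0 × 9.6 + 0.5 × 1.30015 × 9.6² = 59.9109 m
d = 59.9109 m / 0.0254 = 2359 in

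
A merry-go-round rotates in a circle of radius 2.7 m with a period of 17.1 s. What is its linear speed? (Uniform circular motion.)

v = 2πr/T = 2π×2.7/17.1 = 0.99 m/s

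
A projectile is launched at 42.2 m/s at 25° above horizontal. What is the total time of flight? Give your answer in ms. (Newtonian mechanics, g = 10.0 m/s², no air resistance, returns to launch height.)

T = 2 × v₀ × sin(θ) / g = 2 × 42.2 × sin(25°) / 10.0 = 2 × 42.2 × 0.422618 / 10.0 = 3.5669 s
T = 3.5669 s / 0.001 = 3567 ms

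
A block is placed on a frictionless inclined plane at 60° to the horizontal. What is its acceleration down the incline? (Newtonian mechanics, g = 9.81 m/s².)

a = g sin(θ) = 9.81 × sin(60°) = 9.81 × 0.866 = 8.5 m/s²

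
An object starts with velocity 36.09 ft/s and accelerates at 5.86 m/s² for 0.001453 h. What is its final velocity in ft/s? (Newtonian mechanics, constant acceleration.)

v₀ = 36.09 ft/s × 0.3048 = 11.0002 m/s
t = 0.001453 h × 3600.0 = 5.2308 s
v = v₀ + a × t = 11.0002 + 5.86 × 5.2308 = 41.6527 m/s
v = 41.6527 m/s / 0.3048 = 136.7 ft/s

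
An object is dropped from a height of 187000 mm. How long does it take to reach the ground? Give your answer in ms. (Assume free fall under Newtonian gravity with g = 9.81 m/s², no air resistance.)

h = 187000 mm × 0.001 = 187.0 m
t = √(2h/g) = √(2 × 187.0 / 9.81) = 6.17449 s
t = 6.17449 s / 0.001 = 6174 ms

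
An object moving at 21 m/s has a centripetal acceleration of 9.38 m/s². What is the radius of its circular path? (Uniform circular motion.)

r = v²/a_c = 21²/9.38 = 47.01 m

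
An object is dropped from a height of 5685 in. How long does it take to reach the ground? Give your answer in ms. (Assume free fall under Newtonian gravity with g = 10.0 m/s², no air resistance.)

h = 5685 in × 0.0254 = 144.399 m
t = √(2h/g) = √(2 × 144.399 / 10.0) = 5.37399 s
t = 5.37399 s / 0.001 = 5374 ms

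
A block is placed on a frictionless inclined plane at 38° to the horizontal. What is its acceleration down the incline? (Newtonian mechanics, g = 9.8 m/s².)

a = g sin(θ) = 9.8 × sin(38°) = 9.8 × 0.6157 = 6.03 m/s²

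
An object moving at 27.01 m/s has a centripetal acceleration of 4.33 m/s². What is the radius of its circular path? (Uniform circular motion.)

r = v²/a_c = 27.01²/4.33 = 168.49 m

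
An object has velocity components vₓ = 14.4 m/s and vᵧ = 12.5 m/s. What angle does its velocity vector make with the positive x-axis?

θ = arctan(vᵧ/vₓ) = arctan(12.5/14.4) = 40.96°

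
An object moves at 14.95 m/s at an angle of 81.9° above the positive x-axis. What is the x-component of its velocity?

vₓ = v cos(θ) = 14.95 × cos(81.9°) = 2.11 m/s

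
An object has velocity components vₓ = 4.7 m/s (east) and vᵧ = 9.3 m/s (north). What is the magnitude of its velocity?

|v| = √(vₓ² + vᵧ²) = √(4.7² + 9.3²) = √(108.58) = 10.42 m/s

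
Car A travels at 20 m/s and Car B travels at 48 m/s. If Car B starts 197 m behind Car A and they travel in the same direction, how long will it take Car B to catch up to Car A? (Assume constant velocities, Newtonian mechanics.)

Relative speed: v_rel = 48 - 20 = 28 m/s
Time to catch: t = d₀/v_rel = 197/28 = 7.04 s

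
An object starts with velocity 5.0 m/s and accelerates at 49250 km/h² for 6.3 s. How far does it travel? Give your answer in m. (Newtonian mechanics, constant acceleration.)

a = 49250 km/h² × 7.716049382716049e-05 = 3.80015 m/s²
d = v₀ × t + ½ × a × t² = 5.0 × 6.3 + 0.5 × 3.80015 × 6.3² = 106.9 m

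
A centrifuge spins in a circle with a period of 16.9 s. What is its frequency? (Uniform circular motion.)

f = 1/T = 1/16.9 = 0.0592 Hz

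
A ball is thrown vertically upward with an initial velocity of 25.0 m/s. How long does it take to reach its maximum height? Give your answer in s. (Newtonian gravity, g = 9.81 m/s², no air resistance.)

t_up = v₀ / g = 25.0 / 9.81 = 2.548 s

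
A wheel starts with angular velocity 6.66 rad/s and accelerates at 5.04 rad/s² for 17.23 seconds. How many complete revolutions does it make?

θ = ω₀t + ½αt² = 6.66×17.23 + ½×5.04×17.23² = 862.871508 rad
Total revolutions = θ/(2π) = 862.871508/(2π) = 137.33
Complete revolutions = ⌊137.33⌋ = 137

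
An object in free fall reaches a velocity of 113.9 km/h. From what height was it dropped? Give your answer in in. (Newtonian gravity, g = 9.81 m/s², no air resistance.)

v = 113.9 km/h × 0.2777777777777778 = 31.6389 m/s
h = v² / (2g) = 31.6389² / (2 × 9.81) = 51.0204 m
h = 51.0204 m / 0.0254 = 2009 in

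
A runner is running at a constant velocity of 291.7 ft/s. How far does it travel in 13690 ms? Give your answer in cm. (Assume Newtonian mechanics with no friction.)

v = 291.7 ft/s × 0.3048 = 88.9102 m/s
t = 13690 ms × 0.001 = 13.69 s
d = v × t = 88.9102 × 13.69 = 1217.18 m
d = 1217.18 m / 0.01 = 121700 cm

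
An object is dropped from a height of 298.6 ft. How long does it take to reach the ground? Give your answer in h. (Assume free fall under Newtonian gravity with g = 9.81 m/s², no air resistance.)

h = 298.6 ft × 0.3048 = 91.0133 m
t = √(2h/g) = √(2 × 91.0133 / 9.81) = 4.30758 s
t = 4.30758 s / 3600.0 = 0.001197 h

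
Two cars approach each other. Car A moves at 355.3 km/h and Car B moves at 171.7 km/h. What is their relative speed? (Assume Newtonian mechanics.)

v_rel = v_A + v_B = 355.3 + 171.7 = 527.0 km/h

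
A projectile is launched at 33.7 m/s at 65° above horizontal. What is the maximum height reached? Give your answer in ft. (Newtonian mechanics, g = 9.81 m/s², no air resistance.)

H = v₀² × sin²(θ) / (2g) = 33.7² × sin(65°)² / (2 × 9.81) = 1135.69 × 0.821394 / 19.62 = 47.5458 m
H = 47.5458 m / 0.3048 = 156.0 ft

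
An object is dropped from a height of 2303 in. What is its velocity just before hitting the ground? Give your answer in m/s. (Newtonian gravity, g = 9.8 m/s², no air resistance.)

h = 2303 in × 0.0254 = 58.4962 m
v = √(2gh) = √(2 × 9.8 × 58.4962) = 33.86 m/s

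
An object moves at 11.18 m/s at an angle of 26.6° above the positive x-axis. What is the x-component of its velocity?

vₓ = v cos(θ) = 11.18 × cos(26.6°) = 10.0 m/s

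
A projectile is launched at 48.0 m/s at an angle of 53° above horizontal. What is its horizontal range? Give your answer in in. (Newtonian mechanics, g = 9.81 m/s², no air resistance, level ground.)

R = v₀² × sin(2θ) / g = 48.0² × sin(2 × 53°) / 9.81 = 2304.0 × 0.961262 / 9.81 = 225.764 m
R = 225.764 m / 0.0254 = 8888 in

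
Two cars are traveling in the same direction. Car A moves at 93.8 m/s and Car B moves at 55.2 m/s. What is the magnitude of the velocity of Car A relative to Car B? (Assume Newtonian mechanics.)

v_rel = |v_A - v_B| = |93.8 - 55.2| = 38.6 m/s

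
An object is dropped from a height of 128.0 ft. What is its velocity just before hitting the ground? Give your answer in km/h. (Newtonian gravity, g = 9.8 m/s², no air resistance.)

h = 128.0 ft × 0.3048 = 39.0144 m
v = √(2gh) = √(2 × 9.8 × 39.0144) = 27.6529 m/s
v = 27.6529 m/s / 0.2777777777777778 = 99.55 km/h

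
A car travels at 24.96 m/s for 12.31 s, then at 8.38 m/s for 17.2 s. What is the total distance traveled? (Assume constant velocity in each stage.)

d₁ = v₁t₁ = 24.96 × 12.31 = 307.2576 m
d₂ = v₂t₂ = 8.38 × 17.2 = 144.136 m
d_total = 307.2576 + 144.136 = 451.39 m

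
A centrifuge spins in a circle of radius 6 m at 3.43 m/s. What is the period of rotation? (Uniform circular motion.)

T = 2πr/v = 2π×6/3.43 = 10.99 s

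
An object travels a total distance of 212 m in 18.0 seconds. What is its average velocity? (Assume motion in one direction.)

v_avg = Δd / Δt = 212 / 18.0 = 11.78 m/s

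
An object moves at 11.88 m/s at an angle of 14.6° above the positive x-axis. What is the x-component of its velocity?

vₓ = v cos(θ) = 11.88 × cos(14.6°) = 11.5 m/s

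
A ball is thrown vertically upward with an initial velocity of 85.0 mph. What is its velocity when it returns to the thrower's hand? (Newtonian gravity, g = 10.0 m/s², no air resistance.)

By conservation of energy (no air resistance), the ball returns to the throw height with the same speed as launch, but directed downward.
|v_ground| = v₀ = 85.0 mph
v_ground = 85.0 mph (downward)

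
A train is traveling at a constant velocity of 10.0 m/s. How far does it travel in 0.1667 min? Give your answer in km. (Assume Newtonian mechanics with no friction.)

t = 0.1667 min × 60.0 = 10.002 s
d = v × t = 10.0 × 10.002 = 100.02 m
d = 100.02 m / 1000.0 = 0.1 km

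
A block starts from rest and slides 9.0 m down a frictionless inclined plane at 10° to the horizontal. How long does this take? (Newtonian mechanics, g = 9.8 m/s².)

a = g sin(θ) = 9.8 × sin(10°) = 1.7018 m/s²
t = √(2d/a) = √(2 × 9.0 / 1.7018) = 3.25 s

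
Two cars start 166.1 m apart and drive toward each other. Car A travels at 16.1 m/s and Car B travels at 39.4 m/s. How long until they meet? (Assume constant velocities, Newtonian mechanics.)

Combined speed: v_combined = 16.1 + 39.4 = 55.5 m/s
Time to meet: t = d/v_combined = 166.1/55.5 = 2.99 s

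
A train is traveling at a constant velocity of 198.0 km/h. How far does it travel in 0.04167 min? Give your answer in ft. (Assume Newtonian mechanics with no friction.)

v = 198.0 km/h × 0.2777777777777778 = 55.0 m/s
t = 0.04167 min × 60.0 = 2.5002 s
d = v × t = 55.0 × 2.5002 = 137.511 m
d = 137.511 m / 0.3048 = 451.2 ft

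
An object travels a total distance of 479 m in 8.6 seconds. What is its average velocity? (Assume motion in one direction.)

v_avg = Δd / Δt = 479 / 8.6 = 55.7 m/s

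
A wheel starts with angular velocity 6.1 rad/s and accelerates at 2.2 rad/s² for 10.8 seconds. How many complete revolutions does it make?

θ = ω₀t + ½αt² = 6.1×10.8 + ½×2.2×10.8² = 194.184 rad
Total revolutions = θ/(2π) = 194.184/(2π) = 30.91
Complete revolutions = ⌊30.91⌋ = 30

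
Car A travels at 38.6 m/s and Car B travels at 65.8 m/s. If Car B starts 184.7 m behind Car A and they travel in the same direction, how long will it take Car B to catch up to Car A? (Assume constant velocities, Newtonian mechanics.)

Relative speed: v_rel = 65.8 - 38.6 = 27.2 m/s
Time to catch: t = d₀/v_rel = 184.7/27.2 = 6.79 s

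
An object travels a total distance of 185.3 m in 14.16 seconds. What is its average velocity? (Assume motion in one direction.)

v_avg = Δd / Δt = 185.3 / 14.16 = 13.09 m/s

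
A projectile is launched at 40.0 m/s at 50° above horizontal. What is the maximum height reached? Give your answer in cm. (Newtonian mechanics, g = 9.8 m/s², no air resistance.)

H = v₀² × sin²(θ) / (2g) = 40.0² × sin(50°)² / (2 × 9.8) = 1600.0 × 0.586824 / 19.6 = 47.904 m
H = 47.904 m / 0.01 = 4790 cm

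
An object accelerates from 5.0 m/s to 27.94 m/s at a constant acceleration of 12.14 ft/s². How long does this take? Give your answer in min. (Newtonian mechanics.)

a = 12.14 ft/s² × 0.3048 = 3.70027 m/s²
t = (v - v₀) / a = (27.94 - 5.0) / 3.70027 = 6.19955 s
t = 6.19955 s / 60.0 = 0.1033 min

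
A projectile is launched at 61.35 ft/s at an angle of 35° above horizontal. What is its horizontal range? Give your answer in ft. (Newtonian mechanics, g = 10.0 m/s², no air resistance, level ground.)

v₀ = 61.35 ft/s × 0.3048 = 18.6995 m/s
R = v₀² × sin(2θ) / g = 18.6995² × sin(2 × 35°) / 10.0 = 349.671 × 0.939693 / 10.0 = 32.8583 m
R = 32.8583 m / 0.3048 = 107.8 ft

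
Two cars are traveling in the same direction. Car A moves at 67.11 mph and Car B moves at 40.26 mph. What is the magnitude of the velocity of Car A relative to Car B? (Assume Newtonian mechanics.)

v_rel = |v_A - v_B| = |67.11 - 40.26| = 26.85 mph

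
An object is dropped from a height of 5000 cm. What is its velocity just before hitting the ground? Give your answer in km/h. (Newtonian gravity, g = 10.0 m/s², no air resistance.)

h = 5000 cm × 0.01 = 50.0 m
v = √(2gh) = √(2 × 10.0 × 50.0) = 31.6228 m/s
v = 31.6228 m/s / 0.2777777777777778 = 113.8 km/h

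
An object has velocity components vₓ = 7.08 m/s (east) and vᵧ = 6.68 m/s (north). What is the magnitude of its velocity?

|v| = √(vₓ² + vᵧ²) = √(7.08² + 6.68²) = √(94.7488) = 9.73 m/s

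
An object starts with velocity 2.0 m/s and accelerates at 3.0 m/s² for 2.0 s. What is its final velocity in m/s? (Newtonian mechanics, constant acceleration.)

v = v₀ + a × t = 2.0 + 3.0 × 2.0 = 8.0 m/s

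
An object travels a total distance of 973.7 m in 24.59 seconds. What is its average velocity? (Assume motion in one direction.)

v_avg = Δd / Δt = 973.7 / 24.59 = 39.6 m/s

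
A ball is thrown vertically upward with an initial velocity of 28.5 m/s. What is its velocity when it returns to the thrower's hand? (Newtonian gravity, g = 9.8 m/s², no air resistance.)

By conservation of energy (no air resistance), the ball returns to the throw height with the same speed as launch, but directed downward.
|v_ground| = v₀ = 28.5 m/s
v_ground = 28.5 m/s (downward)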